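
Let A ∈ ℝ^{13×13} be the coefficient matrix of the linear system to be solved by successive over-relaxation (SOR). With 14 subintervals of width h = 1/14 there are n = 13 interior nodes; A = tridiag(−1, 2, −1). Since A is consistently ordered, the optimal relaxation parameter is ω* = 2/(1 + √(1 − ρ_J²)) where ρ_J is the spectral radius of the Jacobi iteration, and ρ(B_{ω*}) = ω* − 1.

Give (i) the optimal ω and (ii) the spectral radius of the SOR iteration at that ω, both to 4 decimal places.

B_J for the 13×13 system has eigenvalues cos(kπ/14); ρ_J = cos(π/14) = 0.9749.
√(1 − cos²(π/14)) = sin(π/14) ≈ 0.22252.
ω* = 2/(1 + 0.22252) = 2/1.22252 = 1.6360.
ρ_SOR = ω* − 1 ≈ 0.6360.

ω* = 1.6360, ρ_SOR = 0.6360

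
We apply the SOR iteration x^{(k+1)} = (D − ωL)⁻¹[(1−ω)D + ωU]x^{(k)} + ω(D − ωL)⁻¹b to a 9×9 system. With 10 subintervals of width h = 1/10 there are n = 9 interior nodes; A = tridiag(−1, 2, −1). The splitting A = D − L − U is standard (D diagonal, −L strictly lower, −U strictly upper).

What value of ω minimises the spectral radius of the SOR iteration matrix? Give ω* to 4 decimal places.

ω* = 1.5279

ρ_J = max_k |cos(kπ/10)| = cos(π/10) = 0.9511
√(1−ρ_J²) simplifies to sin(π/10) = 0.30902.
ω* = 2 / (1 + 0.30902) = 2 / 1.30902 ≈ 1.5279.
At ω = 1.5279 every |λ(B_ω)| = ω−1, so ρ_SOR = 0.5279.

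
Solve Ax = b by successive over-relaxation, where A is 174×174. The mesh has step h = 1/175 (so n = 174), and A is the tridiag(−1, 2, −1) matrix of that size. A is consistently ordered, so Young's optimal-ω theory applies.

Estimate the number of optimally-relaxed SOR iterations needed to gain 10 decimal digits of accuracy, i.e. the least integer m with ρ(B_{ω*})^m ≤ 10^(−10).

m = 642

[ρ_J] n=174: ρ(B_J) = cos(π/(n+1)) = cos(π/175) = 0.9998389.
root = sin(π/175) = 0.0179510  (since 1−cos² = sin²).
ω* = 2/(1 + 0.0179510) = 2/1.0179510 = 1.9647311.
and ρ(B_{ω*}) = 1.9647311 − 1 = 0.9647311.
Need (0.9647311)^m ≤ 10^(−10): m ≥ 10·ln10/|ln 0.9647311| = 23.0259/0.0359059 = 641.285 ⇒ m = 642.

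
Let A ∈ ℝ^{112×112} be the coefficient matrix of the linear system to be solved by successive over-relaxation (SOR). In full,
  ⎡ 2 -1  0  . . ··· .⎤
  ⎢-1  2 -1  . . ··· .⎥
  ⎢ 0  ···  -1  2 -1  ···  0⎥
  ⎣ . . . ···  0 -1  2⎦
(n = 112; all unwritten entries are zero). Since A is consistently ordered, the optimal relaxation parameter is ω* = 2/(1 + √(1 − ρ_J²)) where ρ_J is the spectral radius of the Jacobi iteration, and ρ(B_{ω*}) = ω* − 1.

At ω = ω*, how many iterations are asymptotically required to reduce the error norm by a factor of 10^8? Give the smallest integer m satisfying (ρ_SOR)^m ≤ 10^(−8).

½·tridiag(1,0,1) at n=112: λ_k = cos(kπ/113); max |λ| at k=1 ⇒ ρ_J = cos(π/113) ≈ 0.9996136.
1 − cos²(π/113) = sin²(π/113) ⇒ √(1−ρ_J²) = sin(π/113) = 0.0277981.
Then 2/(1+√(1−ρ_J²)) = 2/(1+0.0277981); ω* = 2/1.0277981 = 1.9459075.
ρ_SOR = ω* − 1 = 1.9459075 − 1 = 0.9459075.
For 8 digits: m = 8·ln10 / (−ln 0.9459075) = 18.4207/0.0556105 = 331.245; round up → m = 332.

m = 332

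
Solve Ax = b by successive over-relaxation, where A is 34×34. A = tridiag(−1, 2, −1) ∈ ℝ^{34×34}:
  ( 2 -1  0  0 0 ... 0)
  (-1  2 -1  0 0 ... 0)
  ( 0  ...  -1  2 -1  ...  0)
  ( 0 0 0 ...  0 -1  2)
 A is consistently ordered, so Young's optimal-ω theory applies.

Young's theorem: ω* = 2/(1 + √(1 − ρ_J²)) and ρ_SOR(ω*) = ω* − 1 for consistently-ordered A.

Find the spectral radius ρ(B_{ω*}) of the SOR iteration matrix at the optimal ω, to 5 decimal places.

ρ_J = max_k |cos(kπ/35)| = cos(π/35) = 0.99597
√(1−ρ_J²) simplifies to sin(π/35) = 0.089639.
ω* = 2/(1+0.089639) = 1.83547
At ω = 1.83547 every |λ(B_ω)| = ω−1, so ρ_SOR = 0.83547.

ρ_SOR = 0.83547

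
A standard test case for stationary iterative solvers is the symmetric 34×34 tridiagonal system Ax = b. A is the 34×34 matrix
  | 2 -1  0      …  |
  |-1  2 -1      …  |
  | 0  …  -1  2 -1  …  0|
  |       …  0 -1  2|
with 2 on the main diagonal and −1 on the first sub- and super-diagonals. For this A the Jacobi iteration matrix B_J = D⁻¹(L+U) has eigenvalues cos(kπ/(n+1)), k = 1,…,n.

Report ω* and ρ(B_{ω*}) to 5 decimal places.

ω* = 1.83547, ρ_SOR = 0.83547

n=34: λ(B_J) = 1 − λ(A)/2 = cos(kπ/35); k=1 gives ρ_J = 0.99597.
√(1 − cos²(π/35)) = sin(π/35) ≈ 0.089639.
ω* = 2/(1+0.089639) = 1.83547
ρ_SOR = ω* − 1 ≈ 0.83547.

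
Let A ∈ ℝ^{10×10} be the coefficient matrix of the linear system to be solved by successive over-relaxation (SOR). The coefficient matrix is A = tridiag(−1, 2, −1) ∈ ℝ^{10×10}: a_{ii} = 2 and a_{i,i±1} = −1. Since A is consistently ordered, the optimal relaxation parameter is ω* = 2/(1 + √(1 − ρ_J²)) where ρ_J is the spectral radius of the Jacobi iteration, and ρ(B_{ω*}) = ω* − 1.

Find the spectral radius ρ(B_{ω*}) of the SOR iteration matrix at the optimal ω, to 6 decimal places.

ρ_SOR = 0.560388

ρ_J = max_k |cos(kπ/11)| = cos(π/11) = 0.959493
√(1−ρ_J²) simplifies to sin(π/11) = 0.2817326.
Young: ω* = 2/(1+√(1−ρ_J²)) = 2/(1+0.2817326) = 2/1.2817326 = 1.560388.
At ω = 1.560388 every |λ(B_ω)| = ω−1, so ρ_SOR = 0.560388.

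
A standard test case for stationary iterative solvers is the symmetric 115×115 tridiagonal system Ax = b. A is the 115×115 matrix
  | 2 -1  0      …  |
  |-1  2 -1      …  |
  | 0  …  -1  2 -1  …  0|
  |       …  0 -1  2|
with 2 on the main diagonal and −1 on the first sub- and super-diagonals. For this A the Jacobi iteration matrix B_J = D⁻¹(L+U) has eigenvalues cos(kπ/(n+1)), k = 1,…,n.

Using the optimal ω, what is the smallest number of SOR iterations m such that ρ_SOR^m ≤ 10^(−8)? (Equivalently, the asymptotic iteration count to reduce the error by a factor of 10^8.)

spectrum of D⁻¹(L+U) = {cos(kπ/116) : 1≤k≤115}; ρ_J = cos(π/116) = 0.9996333.
√(1 − cos²(π/116)) = sin(π/116) ≈ 0.0270794.
ω* = 2 / (1 + 0.0270794) = 2 / 1.0270794 ≈ 1.9472691.
ρ_SOR = ω* − 1 = 1.9472691 − 1 = 0.9472691.
ρ_SOR^m ≤ 10^(−8) ⇔ m ≥ 8·ln10/(−ln 0.9472691) = 18.4207/0.0541721 = 340.040; m = ⌈340.040⌉ = 341.

m = 341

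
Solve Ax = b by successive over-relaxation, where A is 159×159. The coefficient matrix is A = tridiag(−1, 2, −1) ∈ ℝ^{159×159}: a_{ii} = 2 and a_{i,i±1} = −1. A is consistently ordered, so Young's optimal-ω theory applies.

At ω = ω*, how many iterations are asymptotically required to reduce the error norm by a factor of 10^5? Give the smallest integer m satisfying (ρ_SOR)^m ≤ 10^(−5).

m = 294

½·tridiag(1,0,1) at n=159: λ_k = cos(kπ/160); max |λ| at k=1 ⇒ ρ_J = cos(π/160) ≈ 0.9998072.
√(1−ρ_J²) = |sin(π/160)| = 0.0196337
ω* = 2 / (1 + 0.0196337) = 2 / 1.0196337 ≈ 1.9614887.
[ρ_SOR] ω* − 1 = 0.9614887.
For 5 digits: m = 5·ln10 / (−ln 0.9614887) = 11.5129/0.0392725 = 293.154; round up → m = 294.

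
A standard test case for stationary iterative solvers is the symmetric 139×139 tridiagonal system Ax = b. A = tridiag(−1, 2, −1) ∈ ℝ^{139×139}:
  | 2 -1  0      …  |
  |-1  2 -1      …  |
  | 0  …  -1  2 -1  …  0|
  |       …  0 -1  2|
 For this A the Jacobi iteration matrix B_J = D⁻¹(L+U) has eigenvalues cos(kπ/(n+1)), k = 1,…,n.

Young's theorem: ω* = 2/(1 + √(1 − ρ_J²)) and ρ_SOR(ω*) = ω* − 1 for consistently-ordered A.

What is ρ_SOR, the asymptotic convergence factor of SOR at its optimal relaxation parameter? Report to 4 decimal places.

With n=139, ρ(Jacobi) = cos(π/140) = 0.9997.
1 − cos²(π/140) = sin²(π/140) ⇒ √(1−ρ_J²) = sin(π/140) = 0.02244.
[ω*] 2 ÷ (1 + 0.02244) = 2 ÷ 1.02244 = 1.9561.
[ρ_SOR] ω* − 1 = 0.9561.

ρ_SOR = 0.9561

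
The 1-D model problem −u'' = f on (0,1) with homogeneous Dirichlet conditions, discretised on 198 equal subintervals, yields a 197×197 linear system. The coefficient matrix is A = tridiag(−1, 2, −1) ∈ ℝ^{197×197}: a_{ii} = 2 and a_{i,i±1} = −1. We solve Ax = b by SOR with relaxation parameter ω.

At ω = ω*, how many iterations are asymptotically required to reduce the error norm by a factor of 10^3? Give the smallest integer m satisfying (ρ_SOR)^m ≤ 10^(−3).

m = 218

[ρ_J] n=197: ρ(B_J) = cos(π/(n+1)) = cos(π/198) = 0.9998741.
√(1−ρ_J²) = |sin(π/198)| = 0.0158660
Then 2/(1+√(1−ρ_J²)) = 2/(1+0.0158660); ω* = 2/1.0158660 = 1.9687636.
ρ_SOR = ω* − 1 ≈ 0.9687636.
m ≥ 3·ln10 / (−ln 0.9687636) = 217.672; smallest integer m = 218.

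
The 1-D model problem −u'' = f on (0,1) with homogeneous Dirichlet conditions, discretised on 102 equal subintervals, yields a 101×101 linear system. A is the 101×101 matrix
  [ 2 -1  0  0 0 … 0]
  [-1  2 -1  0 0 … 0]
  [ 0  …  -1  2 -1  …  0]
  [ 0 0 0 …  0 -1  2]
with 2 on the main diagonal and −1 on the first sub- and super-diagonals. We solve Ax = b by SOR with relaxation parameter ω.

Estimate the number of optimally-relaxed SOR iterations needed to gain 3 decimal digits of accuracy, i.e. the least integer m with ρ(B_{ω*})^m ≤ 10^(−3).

m = 113

[ρ_J] n=101: ρ(B_J) = cos(π/(n+1)) = cos(π/102) = 0.9995257.
1 − cos²(π/102) = sin²(π/102) ⇒ √(1−ρ_J²) = sin(π/102) = 0.0307951.
[ω*] 2 ÷ (1 + 0.0307951) = 2 ÷ 1.0307951 = 1.9402498.
At ω = 1.9402498 every |λ(B_ω)| = ω−1, so ρ_SOR = 0.9402498.
3·ln10 = 6.90776; −ln(0.9402498) = 0.0616097; m = ⌈6.90776/0.0616097⌉ = ⌈112.121⌉ = 113.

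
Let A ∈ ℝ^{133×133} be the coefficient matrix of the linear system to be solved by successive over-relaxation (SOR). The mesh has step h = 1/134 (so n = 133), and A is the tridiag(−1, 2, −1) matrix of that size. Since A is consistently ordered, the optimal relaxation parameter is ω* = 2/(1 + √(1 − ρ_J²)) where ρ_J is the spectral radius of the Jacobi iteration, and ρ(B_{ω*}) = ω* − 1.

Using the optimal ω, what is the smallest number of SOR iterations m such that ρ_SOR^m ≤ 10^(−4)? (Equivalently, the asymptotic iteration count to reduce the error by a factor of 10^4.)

spectrum of D⁻¹(L+U) = {cos(kπ/134) : 1≤k≤133}; ρ_J = cos(π/134) = 0.9997252.
√(1 − cos²(π/134)) = sin(π/134) ≈ 0.0234426.
ω* = 2 / (1 + 0.0234426) = 2 / 1.0234426 ≈ 1.9541887.
ρ(B_{ω*}) = ω*−1 = 0.9541887
Need (0.9541887)^m ≤ 10^(−4): m ≥ 4·ln10/|ln 0.9541887| = 9.21034/0.0468938 = 196.408 ⇒ m = 197.

m = 197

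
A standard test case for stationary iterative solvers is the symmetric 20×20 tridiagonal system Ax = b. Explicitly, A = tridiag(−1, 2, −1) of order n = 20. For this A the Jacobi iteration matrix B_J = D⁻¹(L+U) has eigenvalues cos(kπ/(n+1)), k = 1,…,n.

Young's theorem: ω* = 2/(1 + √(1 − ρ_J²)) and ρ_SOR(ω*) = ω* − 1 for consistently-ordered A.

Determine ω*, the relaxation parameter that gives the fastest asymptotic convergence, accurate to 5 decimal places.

ρ_J = max_k |cos(kπ/21)| = cos(π/21) = 0.98883
√(1−ρ_J²) = |sin(π/21)| = 0.149042
ω* = 2 / (1 + 0.149042) = 2 / 1.149042 ≈ 1.74058.
[ρ_SOR] ω* − 1 = 0.74058.

ω* = 1.74058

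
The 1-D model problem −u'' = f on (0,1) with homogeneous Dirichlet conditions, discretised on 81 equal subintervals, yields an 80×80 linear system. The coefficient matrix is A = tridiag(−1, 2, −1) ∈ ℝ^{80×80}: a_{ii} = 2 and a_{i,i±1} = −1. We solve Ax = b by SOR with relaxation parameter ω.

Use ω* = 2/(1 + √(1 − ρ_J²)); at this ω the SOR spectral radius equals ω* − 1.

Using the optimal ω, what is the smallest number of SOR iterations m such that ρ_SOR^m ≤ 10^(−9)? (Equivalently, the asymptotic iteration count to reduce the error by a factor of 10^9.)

m = 268

spectrum of D⁻¹(L+U) = {cos(kπ/81) : 1≤k≤80}; ρ_J = cos(π/81) = 0.9992480.
√(1−ρ_J²) = |sin(π/81)| = 0.0387754
ω* = 2/(1 + 0.0387754) = 2/1.0387754 = 1.9253440.
[ρ_SOR] ω* − 1 = 0.9253440.
ρ_SOR^m ≤ 10^(−9) ⇔ m ≥ 9·ln10/(−ln 0.9253440) = 20.7233/0.0775897 = 267.088; m = ⌈267.088⌉ = 268.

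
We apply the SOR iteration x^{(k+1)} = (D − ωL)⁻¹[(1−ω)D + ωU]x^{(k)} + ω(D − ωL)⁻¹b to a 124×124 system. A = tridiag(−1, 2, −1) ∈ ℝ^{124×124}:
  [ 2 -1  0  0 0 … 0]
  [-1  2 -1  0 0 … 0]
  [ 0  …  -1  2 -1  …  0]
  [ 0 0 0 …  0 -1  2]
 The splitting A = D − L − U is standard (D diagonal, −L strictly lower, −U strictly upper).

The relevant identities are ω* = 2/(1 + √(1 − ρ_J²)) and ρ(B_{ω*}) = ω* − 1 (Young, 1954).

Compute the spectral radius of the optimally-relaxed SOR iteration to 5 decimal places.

ρ_J = max_k |cos(kπ/125)| = cos(π/125) = 0.99968
root = sin(π/125) = 0.025130  (since 1−cos² = sin²).
Young: ω* = 2/(1+√(1−ρ_J²)) = 2/(1+0.025130) = 2/1.025130 = 1.95097.
ρ_SOR = ω* − 1 ≈ 0.95097.

ρ_SOR = 0.95097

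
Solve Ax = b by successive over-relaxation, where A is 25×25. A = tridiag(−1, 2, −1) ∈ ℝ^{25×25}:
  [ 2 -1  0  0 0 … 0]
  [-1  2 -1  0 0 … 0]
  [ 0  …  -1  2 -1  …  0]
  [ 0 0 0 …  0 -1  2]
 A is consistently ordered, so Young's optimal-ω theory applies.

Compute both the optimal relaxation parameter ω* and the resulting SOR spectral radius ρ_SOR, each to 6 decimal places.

spectrum of D⁻¹(L+U) = {cos(kπ/26) : 1≤k≤25}; ρ_J = cos(π/26) = 0.992709.
√(1−ρ_J²) simplifies to sin(π/26) = 0.1205367.
[ω*] 2 ÷ (1 + 0.1205367) = 2 ÷ 1.1205367 = 1.784859.
ρ(B_{ω*}) = ω*−1 = 0.784859

ω* = 1.784859, ρ_SOR = 0.784859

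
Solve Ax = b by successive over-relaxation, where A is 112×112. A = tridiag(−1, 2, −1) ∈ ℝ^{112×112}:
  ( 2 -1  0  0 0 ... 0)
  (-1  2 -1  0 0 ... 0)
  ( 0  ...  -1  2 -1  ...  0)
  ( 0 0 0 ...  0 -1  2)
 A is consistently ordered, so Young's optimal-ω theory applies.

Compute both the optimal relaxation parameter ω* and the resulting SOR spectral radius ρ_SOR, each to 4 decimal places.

n=112: λ(B_J) = 1 − λ(A)/2 = cos(kπ/113); k=1 gives ρ_J = 0.9996.
1 − cos²(π/113) = sin²(π/113) ⇒ √(1−ρ_J²) = sin(π/113) = 0.02780.
Young: ω* = 2/(1+√(1−ρ_J²)) = 2/(1+0.02780) = 2/1.02780 = 1.9459.
[ρ_SOR] ω* − 1 = 0.9459.

ω* = 1.9459, ρ_SOR = 0.9459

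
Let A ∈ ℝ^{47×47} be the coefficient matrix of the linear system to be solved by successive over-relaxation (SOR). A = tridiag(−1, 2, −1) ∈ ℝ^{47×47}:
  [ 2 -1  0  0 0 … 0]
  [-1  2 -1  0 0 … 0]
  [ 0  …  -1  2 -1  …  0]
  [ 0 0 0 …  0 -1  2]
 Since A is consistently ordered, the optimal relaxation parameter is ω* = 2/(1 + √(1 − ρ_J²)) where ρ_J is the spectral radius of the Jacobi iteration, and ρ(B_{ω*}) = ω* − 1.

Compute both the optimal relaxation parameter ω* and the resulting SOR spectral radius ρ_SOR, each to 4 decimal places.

ω* = 1.8772, ρ_SOR = 0.8772

With n=47, ρ(Jacobi) = cos(π/48) = 0.9979.
√(1−ρ_J²) simplifies to sin(π/48) = 0.06540.
ω* = 2/(1+0.06540) = 1.8772
Hence ρ(B_{ω*}) = 1.8772 − 1 = 0.8772.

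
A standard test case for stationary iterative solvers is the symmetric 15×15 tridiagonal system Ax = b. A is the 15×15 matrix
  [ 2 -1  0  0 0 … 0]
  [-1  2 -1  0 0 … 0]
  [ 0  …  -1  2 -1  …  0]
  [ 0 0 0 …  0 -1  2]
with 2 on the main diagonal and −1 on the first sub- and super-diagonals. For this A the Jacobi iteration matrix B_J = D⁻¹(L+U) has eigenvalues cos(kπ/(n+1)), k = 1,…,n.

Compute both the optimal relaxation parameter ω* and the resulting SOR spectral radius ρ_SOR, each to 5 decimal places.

ρ_J = max_k |cos(kπ/16)| = cos(π/16) = 0.98079
1 − cos²(π/16) = sin²(π/16) ⇒ √(1−ρ_J²) = sin(π/16) = 0.195090.
So ω* = 2/1.195090 = 1.67351 (Young).
ρ(B_{ω*}) = ω*−1 = 0.67351

ω* = 1.67351, ρ_SOR = 0.67351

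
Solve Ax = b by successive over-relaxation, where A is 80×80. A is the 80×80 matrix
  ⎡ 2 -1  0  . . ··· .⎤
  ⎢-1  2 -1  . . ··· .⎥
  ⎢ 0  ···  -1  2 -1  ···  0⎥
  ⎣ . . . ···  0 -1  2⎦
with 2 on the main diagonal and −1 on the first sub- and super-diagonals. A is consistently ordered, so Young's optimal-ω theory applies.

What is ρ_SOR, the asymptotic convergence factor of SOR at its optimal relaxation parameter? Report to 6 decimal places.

ρ_SOR = 0.925344

n=80: λ(B_J) = 1 − λ(A)/2 = cos(kπ/81); k=1 gives ρ_J = 0.999248.
√(1−ρ_J²) = |sin(π/81)| = 0.0387754
ω* = 2 / (1 + 0.0387754) = 2 / 1.0387754 ≈ 1.925344.
At ω = 1.925344 every |λ(B_ω)| = ω−1, so ρ_SOR = 0.925344.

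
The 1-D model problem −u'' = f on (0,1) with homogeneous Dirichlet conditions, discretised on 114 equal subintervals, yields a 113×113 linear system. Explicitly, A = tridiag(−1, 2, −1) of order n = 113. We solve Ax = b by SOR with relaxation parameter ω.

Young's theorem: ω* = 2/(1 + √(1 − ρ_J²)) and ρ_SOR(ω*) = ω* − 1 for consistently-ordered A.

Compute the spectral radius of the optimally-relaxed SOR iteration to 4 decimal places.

ρ_SOR = 0.9464

B_J for the 113×113 system has eigenvalues cos(kπ/114); ρ_J = cos(π/114) = 0.9996.
√(1−ρ_J²) = |sin(π/114)| = 0.02755
So ω* = 2/1.02755 = 1.9464 (Young).
ρ(B_{ω*}) = ω*−1 = 0.9464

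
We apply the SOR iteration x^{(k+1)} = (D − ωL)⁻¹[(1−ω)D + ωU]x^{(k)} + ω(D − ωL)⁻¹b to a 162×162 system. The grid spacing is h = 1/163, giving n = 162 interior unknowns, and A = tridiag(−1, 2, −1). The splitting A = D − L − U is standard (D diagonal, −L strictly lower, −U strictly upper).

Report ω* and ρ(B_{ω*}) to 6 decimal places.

ω* = 1.962184, ρ_SOR = 0.962184

B_J for the 162×162 system has eigenvalues cos(kπ/163); ρ_J = cos(π/163) = 0.999814.
root = sin(π/163) = 0.0192724  (since 1−cos² = sin²).
[ω*] 2 ÷ (1 + 0.0192724) = 2 ÷ 1.0192724 = 1.962184.
ρ_SOR = ω* − 1 = 1.962184 − 1 = 0.962184.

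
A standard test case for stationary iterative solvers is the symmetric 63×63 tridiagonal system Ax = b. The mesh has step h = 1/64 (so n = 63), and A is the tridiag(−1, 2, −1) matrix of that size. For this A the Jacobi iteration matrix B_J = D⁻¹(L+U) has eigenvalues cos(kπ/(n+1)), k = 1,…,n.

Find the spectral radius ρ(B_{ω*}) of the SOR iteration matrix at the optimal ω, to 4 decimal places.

ρ_SOR = 0.9065

ρ_J = max_k |cos(kπ/64)| = cos(π/64) = 0.9988
1 − cos²(π/64) = sin²(π/64) ⇒ √(1−ρ_J²) = sin(π/64) = 0.04907.
Young: ω* = 2/(1+√(1−ρ_J²)) = 2/(1+0.04907) = 2/1.04907 = 1.9065.
At ω = 1.9065 every |λ(B_ω)| = ω−1, so ρ_SOR = 0.9065.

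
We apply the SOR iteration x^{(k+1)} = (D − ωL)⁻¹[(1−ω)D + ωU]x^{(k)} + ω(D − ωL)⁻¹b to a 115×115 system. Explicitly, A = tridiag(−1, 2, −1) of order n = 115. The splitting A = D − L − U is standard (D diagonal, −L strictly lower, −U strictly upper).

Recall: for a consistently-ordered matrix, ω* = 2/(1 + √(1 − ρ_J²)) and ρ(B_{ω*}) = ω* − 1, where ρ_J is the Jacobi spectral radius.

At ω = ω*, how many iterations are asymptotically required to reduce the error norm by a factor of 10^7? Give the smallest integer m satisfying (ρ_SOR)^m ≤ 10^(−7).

[ρ_J] n=115: ρ(B_J) = cos(π/(n+1)) = cos(π/116) = 0.9996333.
√(1−ρ_J²) simplifies to sin(π/116) = 0.0270794.
[ω*] 2 ÷ (1 + 0.0270794) = 2 ÷ 1.0270794 = 1.9472691.
Hence ρ(B_{ω*}) = 1.9472691 − 1 = 0.9472691.
7·ln10 = 16.1181; −ln(0.9472691) = 0.0541721; m = ⌈16.1181/0.0541721⌉ = ⌈297.535⌉ = 298.

m = 298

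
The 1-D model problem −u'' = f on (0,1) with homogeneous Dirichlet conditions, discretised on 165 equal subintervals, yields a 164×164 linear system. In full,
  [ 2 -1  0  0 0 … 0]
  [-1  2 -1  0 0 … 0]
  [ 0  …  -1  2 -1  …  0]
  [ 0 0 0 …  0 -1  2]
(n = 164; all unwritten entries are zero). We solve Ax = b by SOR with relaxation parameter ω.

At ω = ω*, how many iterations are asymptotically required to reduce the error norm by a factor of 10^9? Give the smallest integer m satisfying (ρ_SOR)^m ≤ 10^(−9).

m = 545

½·tridiag(1,0,1) at n=164: λ_k = cos(kπ/165); max |λ| at k=1 ⇒ ρ_J = cos(π/165) ≈ 0.9998187.
1 − cos²(π/165) = sin²(π/165) ⇒ √(1−ρ_J²) = sin(π/165) = 0.0190388.
ω* = 2/(1+0.0190388) = 1.9626338
[ρ_SOR] ω* − 1 = 0.9626338.
(0.9626338)^m ≤ 10^{−9}  ⇒  m·ln(0.9626338) ≤ −9·ln10  ⇒  m ≥ 544.173  ⇒  m = 545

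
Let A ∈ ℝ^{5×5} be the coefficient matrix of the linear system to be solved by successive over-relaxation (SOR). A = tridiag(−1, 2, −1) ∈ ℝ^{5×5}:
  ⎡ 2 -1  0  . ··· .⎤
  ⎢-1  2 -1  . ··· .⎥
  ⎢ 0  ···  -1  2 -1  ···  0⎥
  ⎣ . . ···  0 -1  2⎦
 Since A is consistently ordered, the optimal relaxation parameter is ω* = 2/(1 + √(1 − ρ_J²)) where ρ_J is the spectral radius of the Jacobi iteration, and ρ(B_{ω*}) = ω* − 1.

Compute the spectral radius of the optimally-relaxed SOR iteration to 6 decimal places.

½·tridiag(1,0,1) at n=5: λ_k = cos(kπ/6); max |λ| at k=1 ⇒ ρ_J = cos(π/6) ≈ 0.866025.
√(1−ρ_J²) = |sin(π/6)| = 0.5000000
Then 2/(1+√(1−ρ_J²)) = 2/(1+0.5000000); ω* = 2/1.5000000 = 1.333333.
ρ_SOR = ω* − 1 ≈ 0.333333.

ρ_SOR = 0.333333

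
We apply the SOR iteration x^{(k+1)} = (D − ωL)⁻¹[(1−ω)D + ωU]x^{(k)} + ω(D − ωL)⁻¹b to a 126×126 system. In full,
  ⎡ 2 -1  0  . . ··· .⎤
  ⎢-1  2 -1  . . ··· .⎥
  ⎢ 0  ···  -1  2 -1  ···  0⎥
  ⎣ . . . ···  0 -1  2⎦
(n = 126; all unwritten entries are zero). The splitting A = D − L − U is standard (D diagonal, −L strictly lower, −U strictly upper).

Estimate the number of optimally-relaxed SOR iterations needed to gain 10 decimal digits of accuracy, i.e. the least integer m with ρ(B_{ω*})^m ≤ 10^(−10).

m = 466

½·tridiag(1,0,1) at n=126: λ_k = cos(kπ/127); max |λ| at k=1 ⇒ ρ_J = cos(π/127) ≈ 0.9996941.
1 − cos²(π/127) = sin²(π/127) ⇒ √(1−ρ_J²) = sin(π/127) = 0.0247344.
Young: ω* = 2/(1+√(1−ρ_J²)) = 2/(1+0.0247344) = 2/1.0247344 = 1.9517252.
At ω = 1.9517252 every |λ(B_ω)| = ω−1, so ρ_SOR = 0.9517252.
ρ_SOR^m ≤ 10^(−10) ⇔ m ≥ 10·ln10/(−ln 0.9517252) = 23.0259/0.0494789 = 465.368; m = ⌈465.368⌉ = 466.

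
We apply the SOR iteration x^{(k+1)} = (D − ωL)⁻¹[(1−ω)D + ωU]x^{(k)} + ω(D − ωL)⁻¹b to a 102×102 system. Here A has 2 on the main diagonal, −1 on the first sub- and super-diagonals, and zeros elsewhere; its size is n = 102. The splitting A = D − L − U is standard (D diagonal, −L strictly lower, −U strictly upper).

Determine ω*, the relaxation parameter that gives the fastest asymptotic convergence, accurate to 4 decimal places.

spectrum of D⁻¹(L+U) = {cos(kπ/103) : 1≤k≤102}; ρ_J = cos(π/103) = 0.9995.
√(1 − cos²(π/103)) = sin(π/103) ≈ 0.03050.
ω* = 2 / (1 + 0.03050) = 2 / 1.03050 ≈ 1.9408.
and ρ(B_{ω*}) = 1.9408 − 1 = 0.9408.

ω* = 1.9408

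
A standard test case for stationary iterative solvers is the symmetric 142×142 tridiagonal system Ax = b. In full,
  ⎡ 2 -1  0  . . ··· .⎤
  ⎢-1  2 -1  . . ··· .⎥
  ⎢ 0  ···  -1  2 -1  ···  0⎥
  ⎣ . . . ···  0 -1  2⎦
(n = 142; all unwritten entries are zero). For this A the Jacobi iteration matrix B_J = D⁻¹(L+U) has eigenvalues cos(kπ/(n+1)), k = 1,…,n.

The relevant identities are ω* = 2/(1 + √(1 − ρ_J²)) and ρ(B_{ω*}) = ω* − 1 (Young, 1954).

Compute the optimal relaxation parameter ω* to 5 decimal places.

spectrum of D⁻¹(L+U) = {cos(kπ/143) : 1≤k≤142}; ρ_J = cos(π/143) = 0.99976.
√(1−ρ_J²) simplifies to sin(π/143) = 0.021967.
ω* = 2 / (1 + 0.021967) = 2 / 1.021967 ≈ 1.95701.
Hence ρ(B_{ω*}) = 1.95701 − 1 = 0.95701.

ω* = 1.95701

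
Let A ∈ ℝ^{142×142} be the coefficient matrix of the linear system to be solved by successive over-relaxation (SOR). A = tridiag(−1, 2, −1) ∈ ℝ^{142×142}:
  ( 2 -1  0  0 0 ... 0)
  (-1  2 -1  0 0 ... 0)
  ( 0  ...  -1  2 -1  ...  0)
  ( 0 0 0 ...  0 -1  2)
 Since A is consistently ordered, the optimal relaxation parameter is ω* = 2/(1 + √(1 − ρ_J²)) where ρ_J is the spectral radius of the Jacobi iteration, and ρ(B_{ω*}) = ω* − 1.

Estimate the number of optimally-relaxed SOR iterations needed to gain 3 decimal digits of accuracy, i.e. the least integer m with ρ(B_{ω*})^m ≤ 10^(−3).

[ρ_J] n=142: ρ(B_J) = cos(π/(n+1)) = cos(π/143) = 0.9997587.
√(1−ρ_J²) simplifies to sin(π/143) = 0.0219674.
[ω*] 2 ÷ (1 + 0.0219674) = 2 ÷ 1.0219674 = 1.9570096.
ρ_SOR = ω* − 1 = 1.9570096 − 1 = 0.9570096.
For 3 digits: m = 3·ln10 / (−ln 0.9570096) = 6.90776/0.0439419 = 157.202; round up → m = 158.

m = 158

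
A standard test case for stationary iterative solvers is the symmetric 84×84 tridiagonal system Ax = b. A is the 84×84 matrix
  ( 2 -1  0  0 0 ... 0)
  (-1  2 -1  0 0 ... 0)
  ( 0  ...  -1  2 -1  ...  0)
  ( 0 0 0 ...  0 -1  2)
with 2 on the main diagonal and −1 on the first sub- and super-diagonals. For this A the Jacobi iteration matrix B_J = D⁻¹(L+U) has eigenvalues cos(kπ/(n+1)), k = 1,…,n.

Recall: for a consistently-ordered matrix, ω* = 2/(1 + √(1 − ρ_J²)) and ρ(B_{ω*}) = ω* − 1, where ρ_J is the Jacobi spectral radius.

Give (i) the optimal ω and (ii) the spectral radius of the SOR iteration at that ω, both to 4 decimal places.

With n=84, ρ(Jacobi) = cos(π/85) = 0.9993.
√(1−ρ_J²) simplifies to sin(π/85) = 0.03695.
Young: ω* = 2/(1+√(1−ρ_J²)) = 2/(1+0.03695) = 2/1.03695 = 1.9287.
ρ_SOR = ω* − 1 ≈ 0.9287.

ω* = 1.9287, ρ_SOR = 0.9287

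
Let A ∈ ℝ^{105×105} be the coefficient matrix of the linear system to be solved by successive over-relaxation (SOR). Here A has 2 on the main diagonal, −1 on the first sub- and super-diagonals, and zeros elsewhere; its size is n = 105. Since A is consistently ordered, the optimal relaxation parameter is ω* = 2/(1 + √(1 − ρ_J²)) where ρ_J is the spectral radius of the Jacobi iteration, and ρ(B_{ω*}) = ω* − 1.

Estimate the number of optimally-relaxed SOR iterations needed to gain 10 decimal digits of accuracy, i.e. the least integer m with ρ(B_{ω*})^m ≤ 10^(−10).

m = 389

[ρ_J] n=105: ρ(B_J) = cos(π/(n+1)) = cos(π/106) = 0.9995608.
√(1−ρ_J²) = |sin(π/106)| = 0.0296333
Young: ω* = 2/(1+√(1−ρ_J²)) = 2/(1+0.0296333) = 2/1.0296333 = 1.9424391.
ρ_SOR = ω* − 1 = 1.9424391 − 1 = 0.9424391.
For 10 digits: m = 10·ln10 / (−ln 0.9424391) = 23.0259/0.059284 = 388.400; round up → m = 389.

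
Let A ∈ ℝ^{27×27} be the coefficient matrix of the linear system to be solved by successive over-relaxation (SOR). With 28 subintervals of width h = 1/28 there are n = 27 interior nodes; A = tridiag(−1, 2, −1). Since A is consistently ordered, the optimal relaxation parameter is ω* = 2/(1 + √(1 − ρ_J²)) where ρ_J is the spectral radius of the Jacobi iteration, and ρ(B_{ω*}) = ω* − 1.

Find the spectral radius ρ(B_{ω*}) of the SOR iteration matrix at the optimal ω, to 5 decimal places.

ρ_SOR = 0.79862

n=27: λ(B_J) = 1 − λ(A)/2 = cos(kπ/28); k=1 gives ρ_J = 0.99371.
√(1 − cos²(π/28)) = sin(π/28) ≈ 0.111964.
ω* = 2 / (1 + 0.111964) = 2 / 1.111964 ≈ 1.79862.
ρ_SOR = ω* − 1 = 1.79862 − 1 = 0.79862.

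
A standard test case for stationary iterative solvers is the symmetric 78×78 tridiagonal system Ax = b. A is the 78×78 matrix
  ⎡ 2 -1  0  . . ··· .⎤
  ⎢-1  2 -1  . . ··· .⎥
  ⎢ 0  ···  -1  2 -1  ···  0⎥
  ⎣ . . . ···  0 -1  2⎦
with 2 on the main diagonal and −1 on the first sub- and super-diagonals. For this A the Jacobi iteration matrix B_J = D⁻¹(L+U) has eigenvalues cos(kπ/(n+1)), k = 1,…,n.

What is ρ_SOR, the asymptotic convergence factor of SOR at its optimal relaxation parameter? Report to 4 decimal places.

n=78: λ(B_J) = 1 − λ(A)/2 = cos(kπ/79); k=1 gives ρ_J = 0.9992.
√(1−ρ_J²) simplifies to sin(π/79) = 0.03976.
So ω* = 2/1.03976 = 1.9235 (Young).
[ρ_SOR] ω* − 1 = 0.9235.

ρ_SOR = 0.9235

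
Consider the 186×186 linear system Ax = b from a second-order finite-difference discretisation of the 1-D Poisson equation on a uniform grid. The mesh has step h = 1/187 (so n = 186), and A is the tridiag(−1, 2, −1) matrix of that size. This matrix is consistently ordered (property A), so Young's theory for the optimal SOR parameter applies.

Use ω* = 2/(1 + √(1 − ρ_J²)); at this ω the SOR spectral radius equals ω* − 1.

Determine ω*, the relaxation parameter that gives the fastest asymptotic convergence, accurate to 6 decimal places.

B_J for the 186×186 system has eigenvalues cos(kπ/187); ρ_J = cos(π/187) = 0.999859.
√(1−ρ_J²) = |sin(π/187)| = 0.0167992
So ω* = 2/1.0167992 = 1.966957 (Young).
and ρ(B_{ω*}) = 1.966957 − 1 = 0.966957.

ω* = 1.966957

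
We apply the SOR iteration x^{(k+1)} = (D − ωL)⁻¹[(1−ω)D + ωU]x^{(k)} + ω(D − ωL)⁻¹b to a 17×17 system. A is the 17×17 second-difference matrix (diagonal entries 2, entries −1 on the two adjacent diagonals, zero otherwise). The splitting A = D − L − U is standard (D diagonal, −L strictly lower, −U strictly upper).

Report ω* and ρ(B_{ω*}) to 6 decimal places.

With n=17, ρ(Jacobi) = cos(π/18) = 0.984808.
√(1 − cos²(π/18)) = sin(π/18) ≈ 0.1736482.
[ω*] 2 ÷ (1 + 0.1736482) = 2 ÷ 1.1736482 = 1.704088.
ρ_SOR = ω* − 1 = 1.704088 − 1 = 0.704088.

ω* = 1.704088, ρ_SOR = 0.704088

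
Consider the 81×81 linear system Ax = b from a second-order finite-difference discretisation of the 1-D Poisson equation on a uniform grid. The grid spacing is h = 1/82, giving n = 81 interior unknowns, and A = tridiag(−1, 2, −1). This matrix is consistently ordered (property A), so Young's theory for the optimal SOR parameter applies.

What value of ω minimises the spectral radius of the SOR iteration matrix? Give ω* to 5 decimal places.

ω* = 1.92622

With n=81, ρ(Jacobi) = cos(π/82) = 0.99927.
root = sin(π/82) = 0.038303  (since 1−cos² = sin²).
ω* = 2/(1 + 0.038303) = 2/1.038303 = 1.92622.
and ρ(B_{ω*}) = 1.92622 − 1 = 0.92622.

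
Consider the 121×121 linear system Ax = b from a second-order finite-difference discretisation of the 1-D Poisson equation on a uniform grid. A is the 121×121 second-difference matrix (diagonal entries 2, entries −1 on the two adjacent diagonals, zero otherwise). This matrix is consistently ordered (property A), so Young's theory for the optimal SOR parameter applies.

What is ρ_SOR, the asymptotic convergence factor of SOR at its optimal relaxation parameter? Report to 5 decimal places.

ρ_SOR = 0.94980

[ρ_J] n=121: ρ(B_J) = cos(π/(n+1)) = cos(π/122) = 0.99967.
√(1−ρ_J²) = |sin(π/122)| = 0.025748
[ω*] 2 ÷ (1 + 0.025748) = 2 ÷ 1.025748 = 1.94980.
ρ_SOR = ω* − 1 ≈ 0.94980.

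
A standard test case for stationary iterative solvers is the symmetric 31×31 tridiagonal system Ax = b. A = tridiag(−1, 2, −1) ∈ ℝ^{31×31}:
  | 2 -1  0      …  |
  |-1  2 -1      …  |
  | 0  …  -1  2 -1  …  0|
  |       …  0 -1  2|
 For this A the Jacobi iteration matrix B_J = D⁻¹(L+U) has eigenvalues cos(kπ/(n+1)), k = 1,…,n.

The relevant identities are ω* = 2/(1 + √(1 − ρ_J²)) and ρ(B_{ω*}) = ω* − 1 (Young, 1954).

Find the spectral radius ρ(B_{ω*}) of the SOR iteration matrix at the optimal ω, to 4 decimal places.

[ρ_J] n=31: ρ(B_J) = cos(π/(n+1)) = cos(π/32) = 0.9952.
√(1−ρ_J²) simplifies to sin(π/32) = 0.09802.
Young: ω* = 2/(1+√(1−ρ_J²)) = 2/(1+0.09802) = 2/1.09802 = 1.8215.
and ρ(B_{ω*}) = 1.8215 − 1 = 0.8215.

ρ_SOR = 0.8215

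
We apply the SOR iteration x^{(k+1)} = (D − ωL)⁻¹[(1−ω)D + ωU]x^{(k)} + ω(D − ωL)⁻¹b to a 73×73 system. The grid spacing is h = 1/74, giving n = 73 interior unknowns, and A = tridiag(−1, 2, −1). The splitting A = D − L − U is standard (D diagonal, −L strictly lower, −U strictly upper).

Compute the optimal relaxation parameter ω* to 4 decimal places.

spectrum of D⁻¹(L+U) = {cos(kπ/74) : 1≤k≤73}; ρ_J = cos(π/74) = 0.9991.
1 − cos²(π/74) = sin²(π/74) ⇒ √(1−ρ_J²) = sin(π/74) = 0.04244.
ω* = 2 / (1 + 0.04244) = 2 / 1.04244 ≈ 1.9186.
ρ_SOR = ω* − 1 = 1.9186 − 1 = 0.9186.

ω* = 1.9186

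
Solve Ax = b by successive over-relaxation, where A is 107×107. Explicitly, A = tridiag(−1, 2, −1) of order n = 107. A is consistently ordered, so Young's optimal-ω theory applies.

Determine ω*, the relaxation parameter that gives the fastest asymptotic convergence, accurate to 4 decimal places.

ω* = 1.9435

spectrum of D⁻¹(L+U) = {cos(kπ/108) : 1≤k≤107}; ρ_J = cos(π/108) = 0.9996.
root = sin(π/108) = 0.02908  (since 1−cos² = sin²).
So ω* = 2/1.02908 = 1.9435 (Young).
ρ(B_{ω*}) = ω*−1 = 0.9435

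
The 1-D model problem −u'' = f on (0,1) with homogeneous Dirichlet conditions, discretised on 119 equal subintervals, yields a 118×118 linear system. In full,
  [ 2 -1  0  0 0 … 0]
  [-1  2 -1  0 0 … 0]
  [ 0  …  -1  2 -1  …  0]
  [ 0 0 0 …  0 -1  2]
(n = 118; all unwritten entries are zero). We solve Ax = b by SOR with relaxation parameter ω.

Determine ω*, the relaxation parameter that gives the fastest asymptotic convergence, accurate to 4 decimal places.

ω* = 1.9486

ρ_J = max_k |cos(kπ/119)| = cos(π/119) = 0.9997
root = sin(π/119) = 0.02640  (since 1−cos² = sin²).
ω* = 2 / (1 + 0.02640) = 2 / 1.02640 ≈ 1.9486.
ρ_SOR = ω* − 1 ≈ 0.9486.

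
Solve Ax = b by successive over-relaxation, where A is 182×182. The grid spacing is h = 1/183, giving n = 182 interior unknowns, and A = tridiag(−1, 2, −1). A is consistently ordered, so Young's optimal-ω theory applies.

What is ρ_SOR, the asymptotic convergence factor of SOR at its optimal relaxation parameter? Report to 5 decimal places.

½·tridiag(1,0,1) at n=182: λ_k = cos(kπ/183); max |λ| at k=1 ⇒ ρ_J = cos(π/183) ≈ 0.99985.
1 − cos²(π/183) = sin²(π/183) ⇒ √(1−ρ_J²) = sin(π/183) = 0.017166.
[ω*] 2 ÷ (1 + 0.017166) = 2 ÷ 1.017166 = 1.96625.
ρ_SOR = ω* − 1 = 1.96625 − 1 = 0.96625.

ρ_SOR = 0.96625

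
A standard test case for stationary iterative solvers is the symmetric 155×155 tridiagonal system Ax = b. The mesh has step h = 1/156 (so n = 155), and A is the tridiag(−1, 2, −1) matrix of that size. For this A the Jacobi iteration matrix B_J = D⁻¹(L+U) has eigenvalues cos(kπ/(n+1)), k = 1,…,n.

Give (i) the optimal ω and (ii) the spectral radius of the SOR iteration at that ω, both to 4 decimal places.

ω* = 1.9605, ρ_SOR = 0.9605

n=155: λ(B_J) = 1 − λ(A)/2 = cos(kπ/156); k=1 gives ρ_J = 0.9998.
√(1 − cos²(π/156)) = sin(π/156) ≈ 0.02014.
ω* = 2/(1 + 0.02014) = 2/1.02014 = 1.9605.
[ρ_SOR] ω* − 1 = 0.9605.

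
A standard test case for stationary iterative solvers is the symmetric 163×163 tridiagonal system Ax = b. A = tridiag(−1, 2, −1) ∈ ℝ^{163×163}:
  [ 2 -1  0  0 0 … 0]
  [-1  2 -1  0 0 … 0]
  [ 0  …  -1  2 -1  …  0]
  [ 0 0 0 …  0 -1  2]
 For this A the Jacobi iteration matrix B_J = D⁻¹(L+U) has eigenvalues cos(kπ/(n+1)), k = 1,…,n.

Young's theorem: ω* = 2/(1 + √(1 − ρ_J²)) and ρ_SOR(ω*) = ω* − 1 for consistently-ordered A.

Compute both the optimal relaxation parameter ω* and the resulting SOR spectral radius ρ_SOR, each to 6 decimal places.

½·tridiag(1,0,1) at n=163: λ_k = cos(kπ/164); max |λ| at k=1 ⇒ ρ_J = cos(π/164) ≈ 0.999817.
√(1 − cos²(π/164)) = sin(π/164) ≈ 0.0191549.
So ω* = 2/1.0191549 = 1.962410 (Young).
ρ(B_{ω*}) = ω*−1 = 0.962410

ω* = 1.962410, ρ_SOR = 0.962410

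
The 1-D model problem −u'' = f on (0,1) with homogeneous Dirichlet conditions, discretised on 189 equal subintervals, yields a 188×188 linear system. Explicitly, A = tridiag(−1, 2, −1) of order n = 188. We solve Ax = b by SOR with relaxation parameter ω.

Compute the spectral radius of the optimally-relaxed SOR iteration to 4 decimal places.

ρ_SOR = 0.9673

n=188: λ(B_J) = 1 − λ(A)/2 = cos(kπ/189); k=1 gives ρ_J = 0.9999.
root = sin(π/189) = 0.01662  (since 1−cos² = sin²).
Then 2/(1+√(1−ρ_J²)) = 2/(1+0.01662); ω* = 2/1.01662 = 1.9673.
and ρ(B_{ω*}) = 1.9673 − 1 = 0.9673.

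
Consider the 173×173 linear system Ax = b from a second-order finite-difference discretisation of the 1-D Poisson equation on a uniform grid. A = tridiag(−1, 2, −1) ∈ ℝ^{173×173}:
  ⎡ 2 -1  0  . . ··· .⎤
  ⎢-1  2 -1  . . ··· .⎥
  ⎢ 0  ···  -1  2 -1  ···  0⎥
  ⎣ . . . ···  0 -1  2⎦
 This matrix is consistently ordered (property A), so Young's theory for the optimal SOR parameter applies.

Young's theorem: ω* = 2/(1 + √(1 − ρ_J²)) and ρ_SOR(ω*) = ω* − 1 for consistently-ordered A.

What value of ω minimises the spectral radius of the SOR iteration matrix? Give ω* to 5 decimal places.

ω* = 1.96453

n=173: λ(B_J) = 1 − λ(A)/2 = cos(kπ/174); k=1 gives ρ_J = 0.99984.
√(1 − cos²(π/174)) = sin(π/174) ≈ 0.018054.
Young: ω* = 2/(1+√(1−ρ_J²)) = 2/(1+0.018054) = 2/1.018054 = 1.96453.
[ρ_SOR] ω* − 1 = 0.96453.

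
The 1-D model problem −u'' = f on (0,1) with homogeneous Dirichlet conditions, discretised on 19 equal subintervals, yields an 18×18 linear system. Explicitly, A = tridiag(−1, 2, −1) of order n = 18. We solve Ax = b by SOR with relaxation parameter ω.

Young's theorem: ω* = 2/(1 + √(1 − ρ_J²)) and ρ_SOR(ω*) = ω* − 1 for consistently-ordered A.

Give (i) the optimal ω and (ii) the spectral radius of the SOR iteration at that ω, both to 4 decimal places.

n=18: λ(B_J) = 1 − λ(A)/2 = cos(kπ/19); k=1 gives ρ_J = 0.9864.
√(1 − cos²(π/19)) = sin(π/19) ≈ 0.16459.
Then 2/(1+√(1−ρ_J²)) = 2/(1+0.16459); ω* = 2/1.16459 = 1.7173.
At ω = 1.7173 every |λ(B_ω)| = ω−1, so ρ_SOR = 0.7173.

ω* = 1.7173, ρ_SOR = 0.7173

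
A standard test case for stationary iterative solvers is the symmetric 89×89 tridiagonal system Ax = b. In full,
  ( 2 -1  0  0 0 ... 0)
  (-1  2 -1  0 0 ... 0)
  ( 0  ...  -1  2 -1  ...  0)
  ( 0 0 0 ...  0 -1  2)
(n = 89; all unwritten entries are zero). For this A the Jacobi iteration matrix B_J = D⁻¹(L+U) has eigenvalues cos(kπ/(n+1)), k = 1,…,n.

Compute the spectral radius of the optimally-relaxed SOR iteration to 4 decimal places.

n=89: λ(B_J) = 1 − λ(A)/2 = cos(kπ/90); k=1 gives ρ_J = 0.9994.
1 − cos²(π/90) = sin²(π/90) ⇒ √(1−ρ_J²) = sin(π/90) = 0.03490.
So ω* = 2/1.03490 = 1.9326 (Young).
and ρ(B_{ω*}) = 1.9326 − 1 = 0.9326.

ρ_SOR = 0.9326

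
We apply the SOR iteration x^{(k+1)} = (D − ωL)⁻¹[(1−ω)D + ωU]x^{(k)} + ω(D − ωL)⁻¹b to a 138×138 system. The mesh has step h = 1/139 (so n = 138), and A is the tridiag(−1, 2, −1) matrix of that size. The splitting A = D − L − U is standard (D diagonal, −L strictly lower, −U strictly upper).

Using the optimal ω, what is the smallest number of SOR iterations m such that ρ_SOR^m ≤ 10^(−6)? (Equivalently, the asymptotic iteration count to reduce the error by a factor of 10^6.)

m = 306

½·tridiag(1,0,1) at n=138: λ_k = cos(kπ/139); max |λ| at k=1 ⇒ ρ_J = cos(π/139) ≈ 0.9997446.
1 − cos²(π/139) = sin²(π/139) ⇒ √(1−ρ_J²) = sin(π/139) = 0.0225995.
ω* = 2/(1 + 0.0225995) = 2/1.0225995 = 1.9557999.
ρ(B_{ω*}) = ω*−1 = 0.9557999
6·ln10 = 13.8155; −ln(0.9557999) = 0.0452067; m = ⌈13.8155/0.0452067⌉ = ⌈305.607⌉ = 306.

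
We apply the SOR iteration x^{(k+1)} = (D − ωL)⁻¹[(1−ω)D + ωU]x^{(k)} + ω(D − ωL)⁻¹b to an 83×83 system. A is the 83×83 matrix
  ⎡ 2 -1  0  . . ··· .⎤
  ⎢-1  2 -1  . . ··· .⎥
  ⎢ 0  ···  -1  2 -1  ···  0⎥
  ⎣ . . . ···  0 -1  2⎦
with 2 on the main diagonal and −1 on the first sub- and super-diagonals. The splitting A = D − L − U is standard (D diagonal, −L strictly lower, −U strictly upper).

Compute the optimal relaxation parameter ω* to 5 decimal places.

n=83: λ(B_J) = 1 − λ(A)/2 = cos(kπ/84); k=1 gives ρ_J = 0.99930.
√(1−ρ_J²) = |sin(π/84)| = 0.037391
ω* = 2/(1+0.037391) = 1.92791
ρ_SOR = ω* − 1 ≈ 0.92791.

ω* = 1.92791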